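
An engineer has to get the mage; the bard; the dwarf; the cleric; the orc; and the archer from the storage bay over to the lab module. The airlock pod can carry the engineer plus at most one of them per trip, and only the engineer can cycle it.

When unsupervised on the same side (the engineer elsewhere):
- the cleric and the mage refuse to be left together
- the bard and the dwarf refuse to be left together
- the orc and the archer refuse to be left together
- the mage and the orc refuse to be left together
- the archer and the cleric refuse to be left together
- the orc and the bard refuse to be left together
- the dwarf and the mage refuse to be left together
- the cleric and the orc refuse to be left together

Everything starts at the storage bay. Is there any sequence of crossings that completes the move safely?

No

Whatever the first load, the items left behind include a forbidden pair without the engineer. No opening move is safe, so no plan exists.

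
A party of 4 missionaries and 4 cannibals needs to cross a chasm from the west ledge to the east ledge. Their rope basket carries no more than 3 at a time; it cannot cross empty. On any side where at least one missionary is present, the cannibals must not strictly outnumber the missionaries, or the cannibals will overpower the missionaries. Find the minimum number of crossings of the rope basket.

Counting alone: each trip to the east ledge takes at most 3 across and each return brings at least 1 back, so after t trips out (and t−1 returns) at most 3t − (t−1) of the 8 are across; that first reaches 8 at t = 4, so at least 7 crossings are needed.
The safety rule pushes this higher. Following every safe sequence of crossings, the most of the 8 that can be at the east ledge as the rope basket arrives there on crossing 7 is 7 — never all 8.
So no plan with fewer than 9 crossings exists, and this one achieves 9:
1. 2 cannibals → the east ledge.  (the west ledge: 4M 2C; the east ledge: 0M 2C)
2. 1 cannibal ← the west ledge.  (the west ledge: 4M 3C; the east ledge: 0M 1C)
3. 3 cannibals → the east ledge.  (the west ledge: 4M 0C; the east ledge: 0M 4C)
4. 1 cannibal ← the west ledge.  (the west ledge: 4M 1C; the east ledge: 0M 3C)
5. 3 missionaries → the east ledge.  (the west ledge: 1M 1C; the east ledge: 3M 3C)
6. 1 missionary and 1 cannibal ← the west ledge.  (the west ledge: 2M 2C; the east ledge: 2M 2C)
7. 2 missionaries → the east ledge.  (the west ledge: 0M 2C; the east ledge: 4M 2C)
8. 1 cannibal ← the west ledge.  (the west ledge: 0M 3C; the east ledge: 4M 1C)
9. 3 cannibals → the east ledge.  (the west ledge: 0M 0C; the east ledge: 4M 4C)

9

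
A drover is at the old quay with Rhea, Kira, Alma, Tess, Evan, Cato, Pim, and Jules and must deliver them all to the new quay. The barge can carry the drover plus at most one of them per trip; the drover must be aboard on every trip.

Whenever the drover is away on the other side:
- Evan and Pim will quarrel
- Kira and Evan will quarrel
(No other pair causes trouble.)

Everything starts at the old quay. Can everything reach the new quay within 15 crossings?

No

Counting alone: the drover can take at most 1 across per trip to the new quay, so moving all 8 needs at least 8 loaded trips out, with a return between consecutive ones — at least 15 crossings.
The safety rule pushes this higher. Following every safe sequence of crossings, the most of the 8 that can be at the new quay as the barge arrives there on crossing 15 is 7 — never all 8.
So the move cannot be finished within 15 crossings. (The shortest complete plan takes 17:)
1. Drover goes to the new quay with Evan.  [the old quay: Alma, Cato, Jules, Kira, Pim, Rhea, Tess | the new quay: Evan]
2. Drover goes back to the old quay alone.  [the old quay: Alma, Cato, Jules, Kira, Pim, Rhea, Tess | the new quay: Evan]
3. Drover goes to the new quay with Rhea.  [the old quay: Alma, Cato, Jules, Kira, Pim, Tess | the new quay: Evan, Rhea]
4. Drover goes back to the old quay alone.  [the old quay: Alma, Cato, Jules, Kira, Pim, Tess | the new quay: Evan, Rhea]
5. Drover goes to the new quay with Kira.  [the old quay: Alma, Cato, Jules, Pim, Tess | the new quay: Evan, Kira, Rhea]
6. Drover goes back to the old quay with Evan.  [the old quay: Alma, Cato, Evan, Jules, Pim, Tess | the new quay: Kira, Rhea]
7. Drover goes to the new quay with Pim.  [the old quay: Alma, Cato, Evan, Jules, Tess | the new quay: Kira, Pim, Rhea]
8. Drover goes back to the old quay alone.  [the old quay: Alma, Cato, Evan, Jules, Tess | the new quay: Kira, Pim, Rhea]
9. Drover goes to the new quay with Alma.  [the old quay: Cato, Evan, Jules, Tess | the new quay: Alma, Kira, Pim, Rhea]
10. Drover goes back to the old quay alone.  [the old quay: Cato, Evan, Jules, Tess | the new quay: Alma, Kira, Pim, Rhea]
11. Drover goes to the new quay with Tess.  [the old quay: Cato, Evan, Jules | the new quay: Alma, Kira, Pim, Rhea, Tess]
12. Drover goes back to the old quay alone.  [the old quay: Cato, Evan, Jules | the new quay: Alma, Kira, Pim, Rhea, Tess]
13. Drover goes to the new quay with Cato.  [the old quay: Evan, Jules | the new quay: Alma, Cato, Kira, Pim, Rhea, Tess]
14. Drover goes back to the old quay alone.  [the old quay: Evan, Jules | the new quay: Alma, Cato, Kira, Pim, Rhea, Tess]
15. Drover goes to the new quay with Jules.  [the old quay: Evan | the new quay: Alma, Cato, Jules, Kira, Pim, Rhea, Tess]
16. Drover goes back to the old quay alone.  [the old quay: Evan | the new quay: Alma, Cato, Jules, Kira, Pim, Rhea, Tess]
17. Drover goes to the new quay with Evan.  [the old quay: — | the new quay: Alma, Cato, Evan, Jules, Kira, Pim, Rhea, Tess]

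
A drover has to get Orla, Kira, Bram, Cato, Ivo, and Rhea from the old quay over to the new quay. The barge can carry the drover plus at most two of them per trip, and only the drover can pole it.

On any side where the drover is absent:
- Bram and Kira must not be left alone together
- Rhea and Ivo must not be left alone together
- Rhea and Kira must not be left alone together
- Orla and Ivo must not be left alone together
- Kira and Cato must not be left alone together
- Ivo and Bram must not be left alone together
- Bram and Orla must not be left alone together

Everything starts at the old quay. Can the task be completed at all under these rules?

Whatever the first load, the items left behind include a forbidden pair without the drover. No opening move is safe, so no plan exists.

No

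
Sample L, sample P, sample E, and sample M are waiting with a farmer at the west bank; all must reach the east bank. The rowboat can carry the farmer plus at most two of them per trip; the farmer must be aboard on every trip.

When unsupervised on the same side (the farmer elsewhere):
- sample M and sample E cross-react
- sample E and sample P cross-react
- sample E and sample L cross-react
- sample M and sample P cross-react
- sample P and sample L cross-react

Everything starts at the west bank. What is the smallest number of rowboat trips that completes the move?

5

Counting alone: the farmer can take at most 2 across per trip to the east bank, so moving all 4 needs at least 2 loaded trips out, with a return between consecutive ones — at least 3 crossings.
The safety rule pushes this higher. Following every safe sequence of crossings, the most of the 4 that can be at the east bank as the rowboat arrives there on crossing 3 is 3 — never all 4.
So no plan with fewer than 5 crossings exists, and this one achieves 5:
1. Farmer goes to the east bank with sample E and sample P.
2. Farmer goes back to the west bank with sample P.
3. Farmer goes to the east bank with sample L and sample M.
4. Farmer goes back to the west bank with sample E.
5. Farmer goes to the east bank with sample E and sample P.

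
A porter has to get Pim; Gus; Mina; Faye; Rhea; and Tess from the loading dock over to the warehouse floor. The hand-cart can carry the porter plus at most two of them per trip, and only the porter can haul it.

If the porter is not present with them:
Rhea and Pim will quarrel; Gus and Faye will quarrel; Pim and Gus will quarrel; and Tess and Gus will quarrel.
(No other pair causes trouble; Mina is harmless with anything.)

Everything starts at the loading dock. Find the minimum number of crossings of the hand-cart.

Counting alone: the porter can take at most 2 across per trip to the warehouse floor, so moving all 6 needs at least 3 loaded trips out, with a return between consecutive ones — at least 5 crossings.
The safety rule pushes this higher. Following every safe sequence of crossings, the most of the 6 that can be at the warehouse floor as the hand-cart arrives there on crossing 5 is 5 — never all 6.
So no plan with fewer than 7 crossings exists, and this one achieves 7:
1. Porter goes to the warehouse floor with Gus and Pim.  [the loading dock: Faye, Mina, Rhea, Tess | the warehouse floor: Gus, Pim]
2. Porter goes back to the loading dock with Pim.  [the loading dock: Faye, Mina, Pim, Rhea, Tess | the warehouse floor: Gus]
3. Porter goes to the warehouse floor with Mina and Pim.  [the loading dock: Faye, Rhea, Tess | the warehouse floor: Gus, Mina, Pim]
4. Porter goes back to the loading dock with Gus.  [the loading dock: Faye, Gus, Rhea, Tess | the warehouse floor: Mina, Pim]
5. Porter goes to the warehouse floor with Faye and Tess.  [the loading dock: Gus, Rhea | the warehouse floor: Faye, Mina, Pim, Tess]
6. Porter goes back to the loading dock alone.  [the loading dock: Gus, Rhea | the warehouse floor: Faye, Mina, Pim, Tess]
7. Porter goes to the warehouse floor with Gus and Rhea.  [the loading dock: — | the warehouse floor: Faye, Gus, Mina, Pim, Rhea, Tess]

7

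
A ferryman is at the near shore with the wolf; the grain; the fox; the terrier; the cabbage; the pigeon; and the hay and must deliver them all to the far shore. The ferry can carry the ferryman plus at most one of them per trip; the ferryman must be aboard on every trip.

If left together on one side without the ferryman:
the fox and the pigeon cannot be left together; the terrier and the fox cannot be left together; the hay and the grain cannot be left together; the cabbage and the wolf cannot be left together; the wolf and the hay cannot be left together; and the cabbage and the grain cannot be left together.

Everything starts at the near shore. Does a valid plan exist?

No

Whatever the first load, the items left behind include a forbidden pair without the ferryman. No opening move is safe, so no plan exists.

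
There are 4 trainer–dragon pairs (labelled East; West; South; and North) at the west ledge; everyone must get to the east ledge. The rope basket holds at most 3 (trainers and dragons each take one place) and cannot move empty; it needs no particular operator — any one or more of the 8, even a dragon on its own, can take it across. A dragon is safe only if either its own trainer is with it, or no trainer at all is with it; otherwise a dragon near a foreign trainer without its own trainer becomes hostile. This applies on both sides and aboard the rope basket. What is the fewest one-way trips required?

Counting alone: each trip to the east ledge takes at most 3 across and each return brings at least 1 back, so after t trips out (and t−1 returns) at most 3t − (t−1) of the 8 are across; that first reaches 8 at t = 4, so at least 7 crossings are needed.
The safety rule pushes this higher. Following every safe sequence of crossings, the most of the 8 that can be at the east ledge as the rope basket arrives there on crossing 7 is 7 — never all 8.
So no plan with fewer than 9 crossings exists, and this one achieves 9:
1. dragon East and trainer East cross → the east ledge.
2. trainer East crosses ← the west ledge.
3. dragon West, trainer East, and trainer West cross → the east ledge.
4. dragon East and trainer East cross ← the west ledge.
5. trainer East, trainer North, and trainer South cross → the east ledge.
6. dragon West crosses ← the west ledge.
7. dragon East and dragon West cross → the east ledge.
8. dragon East crosses ← the west ledge.
9. dragon East, dragon North, and dragon South cross → the east ledge.

9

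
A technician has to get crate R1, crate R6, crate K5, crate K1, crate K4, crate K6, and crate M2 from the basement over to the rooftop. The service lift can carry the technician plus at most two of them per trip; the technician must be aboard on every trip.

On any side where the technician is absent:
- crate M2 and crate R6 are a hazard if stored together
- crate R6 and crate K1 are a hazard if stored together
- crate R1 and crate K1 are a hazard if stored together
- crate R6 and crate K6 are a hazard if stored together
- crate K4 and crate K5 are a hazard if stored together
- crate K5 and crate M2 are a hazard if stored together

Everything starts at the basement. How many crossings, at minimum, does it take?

impossible

Whatever the first load, the items left behind include a forbidden pair without the technician. No opening move is safe, so no plan exists.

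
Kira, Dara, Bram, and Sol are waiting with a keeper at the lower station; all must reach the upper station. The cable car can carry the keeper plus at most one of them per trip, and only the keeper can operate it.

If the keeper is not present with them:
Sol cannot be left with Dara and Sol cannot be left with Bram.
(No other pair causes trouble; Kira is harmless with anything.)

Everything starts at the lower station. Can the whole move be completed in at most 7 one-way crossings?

No

Counting alone: the keeper can take at most 1 across per trip to the upper station, so moving all 4 needs at least 4 loaded trips out, with a return between consecutive ones — at least 7 crossings.
The safety rule pushes this higher. Following every safe sequence of crossings, the most of the 4 that can be at the upper station as the cable car arrives there on crossing 7 is 3 — never all 4.
So the move cannot be finished within 7 crossings. (The shortest complete plan takes 9:)
1. Keeper goes to the upper station with Sol.  [the lower station: Bram, Dara, Kira | the upper station: Sol]
2. Keeper goes back to the lower station alone.  [the lower station: Bram, Dara, Kira | the upper station: Sol]
3. Keeper goes to the upper station with Kira.  [the lower station: Bram, Dara | the upper station: Kira, Sol]
4. Keeper goes back to the lower station alone.  [the lower station: Bram, Dara | the upper station: Kira, Sol]
5. Keeper goes to the upper station with Dara.  [the lower station: Bram | the upper station: Dara, Kira, Sol]
6. Keeper goes back to the lower station with Sol.  [the lower station: Bram, Sol | the upper station: Dara, Kira]
7. Keeper goes to the upper station with Bram.  [the lower station: Sol | the upper station: Bram, Dara, Kira]
8. Keeper goes back to the lower station alone.  [the lower station: Sol | the upper station: Bram, Dara, Kira]
9. Keeper goes to the upper station with Sol.  [the lower station: — | the upper station: Bram, Dara, Kira, Sol]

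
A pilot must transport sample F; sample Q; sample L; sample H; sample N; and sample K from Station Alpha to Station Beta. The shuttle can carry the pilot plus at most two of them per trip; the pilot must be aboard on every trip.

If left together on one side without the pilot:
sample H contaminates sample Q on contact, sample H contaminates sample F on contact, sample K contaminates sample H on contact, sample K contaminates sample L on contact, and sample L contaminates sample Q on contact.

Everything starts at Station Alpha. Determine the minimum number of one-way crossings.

Counting alone: the pilot can take at most 2 across per trip to Station Beta, so moving all 6 needs at least 3 loaded trips out, with a return between consecutive ones — at least 5 crossings.
The safety rule pushes this higher. Following every safe sequence of crossings, the most of the 6 that can be at Station Beta as the shuttle arrives there on crossing 5 is 5 — never all 6.
So no plan with fewer than 7 crossings exists, and this one achieves 7:
1. Pilot goes to Station Beta with sample H and sample L.  [Station Alpha: sample F, sample K, sample N, sample Q | Station Beta: sample H, sample L]
2. Pilot goes back to Station Alpha alone.  [Station Alpha: sample F, sample K, sample N, sample Q | Station Beta: sample H, sample L]
3. Pilot goes to Station Beta with sample F and sample Q.  [Station Alpha: sample K, sample N | Station Beta: sample F, sample H, sample L, sample Q]
4. Pilot goes back to Station Alpha with sample H and sample L.  [Station Alpha: sample H, sample K, sample L, sample N | Station Beta: sample F, sample Q]
5. Pilot goes to Station Beta with sample K and sample N.  [Station Alpha: sample H, sample L | Station Beta: sample F, sample K, sample N, sample Q]
6. Pilot goes back to Station Alpha alone.  [Station Alpha: sample H, sample L | Station Beta: sample F, sample K, sample N, sample Q]
7. Pilot goes to Station Beta with sample H and sample L.  [Station Alpha: — | Station Beta: sample F, sample H, sample K, sample L, sample N, sample Q]

7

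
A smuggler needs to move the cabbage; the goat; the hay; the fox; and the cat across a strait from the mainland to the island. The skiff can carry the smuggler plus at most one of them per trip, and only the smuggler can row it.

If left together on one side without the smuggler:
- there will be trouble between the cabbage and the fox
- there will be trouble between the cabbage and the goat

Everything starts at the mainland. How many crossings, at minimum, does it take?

11

Counting alone: the smuggler can take at most 1 across per trip to the island, so moving all 5 needs at least 5 loaded trips out, with a return between consecutive ones — at least 9 crossings.
The safety rule pushes this higher. Following every safe sequence of crossings, the most of the 5 that can be at the island as the skiff arrives there on crossing 9 is 4 — never all 5.
So no plan with fewer than 11 crossings exists, and this one achieves 11:
1. Smuggler goes to the island with the cabbage.  [the mainland: the cat, the fox, the goat, the hay | the island: the cabbage]
2. Smuggler goes back to the mainland alone.  [the mainland: the cat, the fox, the goat, the hay | the island: the cabbage]
3. Smuggler goes to the island with the goat.  [the mainland: the cat, the fox, the hay | the island: the cabbage, the goat]
4. Smuggler goes back to the mainland with the cabbage.  [the mainland: the cabbage, the cat, the fox, the hay | the island: the goat]
5. Smuggler goes to the island with the fox.  [the mainland: the cabbage, the cat, the hay | the island: the fox, the goat]
6. Smuggler goes back to the mainland alone.  [the mainland: the cabbage, the cat, the hay | the island: the fox, the goat]
7. Smuggler goes to the island with the hay.  [the mainland: the cabbage, the cat | the island: the fox, the goat, the hay]
8. Smuggler goes back to the mainland alone.  [the mainland: the cabbage, the cat | the island: the fox, the goat, the hay]
9. Smuggler goes to the island with the cat.  [the mainland: the cabbage | the island: the cat, the fox, the goat, the hay]
10. Smuggler goes back to the mainland alone.  [the mainland: the cabbage | the island: the cat, the fox, the goat, the hay]
11. Smuggler goes to the island with the cabbage.  [the mainland: — | the island: the cabbage, the cat, the fox, the goat, the hay]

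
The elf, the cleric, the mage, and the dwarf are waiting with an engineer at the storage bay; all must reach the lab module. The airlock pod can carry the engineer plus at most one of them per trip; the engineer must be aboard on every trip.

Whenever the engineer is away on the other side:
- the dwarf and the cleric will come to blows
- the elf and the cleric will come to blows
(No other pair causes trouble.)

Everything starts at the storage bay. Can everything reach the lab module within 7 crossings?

Counting alone: the engineer can take at most 1 across per trip to the lab module, so moving all 4 needs at least 4 loaded trips out, with a return between consecutive ones — at least 7 crossings.
The safety rule pushes this higher. Following every safe sequence of crossings, the most of the 4 that can be at the lab module as the airlock pod arrives there on crossing 7 is 3 — never all 4.
So the move cannot be finished within 7 crossings. (The shortest complete plan takes 9:)
1. Engineer goes to the lab module with the cleric.  [the storage bay: the dwarf, the elf, the mage | the lab module: the cleric]
2. Engineer goes back to the storage bay alone.  [the storage bay: the dwarf, the elf, the mage | the lab module: the cleric]
3. Engineer goes to the lab module with the elf.  [the storage bay: the dwarf, the mage | the lab module: the cleric, the elf]
4. Engineer goes back to the storage bay with the cleric.  [the storage bay: the cleric, the dwarf, the mage | the lab module: the elf]
5. Engineer goes to the lab module with the dwarf.  [the storage bay: the cleric, the mage | the lab module: the dwarf, the elf]
6. Engineer goes back to the storage bay alone.  [the storage bay: the cleric, the mage | the lab module: the dwarf, the elf]
7. Engineer goes to the lab module with the mage.  [the storage bay: the cleric | the lab module: the dwarf, the elf, the mage]
8. Engineer goes back to the storage bay alone.  [the storage bay: the cleric | the lab module: the dwarf, the elf, the mage]
9. Engineer goes to the lab module with the cleric.  [the storage bay: — | the lab module: the cleric, the dwarf, the elf, the mage]

No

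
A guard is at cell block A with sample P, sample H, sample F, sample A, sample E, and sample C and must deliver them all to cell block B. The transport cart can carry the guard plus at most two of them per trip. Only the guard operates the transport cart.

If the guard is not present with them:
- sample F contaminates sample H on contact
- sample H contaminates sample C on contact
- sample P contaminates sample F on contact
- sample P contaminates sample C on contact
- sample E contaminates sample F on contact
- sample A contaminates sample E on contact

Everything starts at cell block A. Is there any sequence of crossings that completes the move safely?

Whatever the first load, the items left behind include a forbidden pair without the guard. No opening move is safe, so no plan exists.

No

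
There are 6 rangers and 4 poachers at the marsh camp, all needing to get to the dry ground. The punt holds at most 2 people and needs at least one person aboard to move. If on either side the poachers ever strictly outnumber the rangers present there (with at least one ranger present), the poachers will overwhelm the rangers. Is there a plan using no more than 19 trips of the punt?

Yes — this plan uses 17 crossings (≤ 19):
1. 2 poachers → the dry ground.  (the marsh camp: 6R 2P; the dry ground: 0R 2P)
2. 1 poacher ← the marsh camp.  (the marsh camp: 6R 3P; the dry ground: 0R 1P)
3. 2 poachers → the dry ground.  (the marsh camp: 6R 1P; the dry ground: 0R 3P)
4. 1 poacher ← the marsh camp.  (the marsh camp: 6R 2P; the dry ground: 0R 2P)
5. 2 rangers → the dry ground.  (the marsh camp: 4R 2P; the dry ground: 2R 2P)
6. 1 poacher ← the marsh camp.  (the marsh camp: 4R 3P; the dry ground: 2R 1P)
7. 1 ranger and 1 poacher → the dry ground.  (the marsh camp: 3R 2P; the dry ground: 3R 2P)
8. 1 poacher ← the marsh camp.  (the marsh camp: 3R 3P; the dry ground: 3R 1P)
9. 2 poachers → the dry ground.  (the marsh camp: 3R 1P; the dry ground: 3R 3P)
10. 1 poacher ← the marsh camp.  (the marsh camp: 3R 2P; the dry ground: 3R 2P)
11. 1 ranger and 1 poacher → the dry ground.  (the marsh camp: 2R 1P; the dry ground: 4R 3P)
12. 1 poacher ← the marsh camp.  (the marsh camp: 2R 2P; the dry ground: 4R 2P)
13. 2 poachers → the dry ground.  (the marsh camp: 2R 0P; the dry ground: 4R 4P)
14. 1 poacher ← the marsh camp.  (the marsh camp: 2R 1P; the dry ground: 4R 3P)
15. 1 ranger and 1 poacher → the dry ground.  (the marsh camp: 1R 0P; the dry ground: 5R 4P)
16. 1 poacher ← the marsh camp.  (the marsh camp: 1R 1P; the dry ground: 5R 3P)
17. 1 ranger and 1 poacher → the dry ground.  (the marsh camp: 0R 0P; the dry ground: 6R 4P)

Yes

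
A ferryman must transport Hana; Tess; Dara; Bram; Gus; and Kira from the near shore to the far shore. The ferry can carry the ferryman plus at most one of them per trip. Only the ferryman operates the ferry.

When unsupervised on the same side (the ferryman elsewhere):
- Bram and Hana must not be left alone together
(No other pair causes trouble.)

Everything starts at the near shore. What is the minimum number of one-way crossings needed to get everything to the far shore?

11

Counting alone: the ferryman can take at most 1 across per trip to the far shore, so moving all 6 needs at least 6 loaded trips out, with a return between consecutive ones — at least 11 crossings.
The plan below uses exactly 11 crossings, so it is optimal:
1. Ferryman goes to the far shore with Hana.  [the near shore: Bram, Dara, Gus, Kira, Tess | the far shore: Hana]
2. Ferryman goes back to the near shore alone.  [the near shore: Bram, Dara, Gus, Kira, Tess | the far shore: Hana]
3. Ferryman goes to the far shore with Tess.  [the near shore: Bram, Dara, Gus, Kira | the far shore: Hana, Tess]
4. Ferryman goes back to the near shore alone.  [the near shore: Bram, Dara, Gus, Kira | the far shore: Hana, Tess]
5. Ferryman goes to the far shore with Dara.  [the near shore: Bram, Gus, Kira | the far shore: Dara, Hana, Tess]
6. Ferryman goes back to the near shore alone.  [the near shore: Bram, Gus, Kira | the far shore: Dara, Hana, Tess]
7. Ferryman goes to the far shore with Gus.  [the near shore: Bram, Kira | the far shore: Dara, Gus, Hana, Tess]
8. Ferryman goes back to the near shore alone.  [the near shore: Bram, Kira | the far shore: Dara, Gus, Hana, Tess]
9. Ferryman goes to the far shore with Kira.  [the near shore: Bram | the far shore: Dara, Gus, Hana, Kira, Tess]
10. Ferryman goes back to the near shore alone.  [the near shore: Bram | the far shore: Dara, Gus, Hana, Kira, Tess]
11. Ferryman goes to the far shore with Bram.  [the near shore: — | the far shore: Bram, Dara, Gus, Hana, Kira, Tess]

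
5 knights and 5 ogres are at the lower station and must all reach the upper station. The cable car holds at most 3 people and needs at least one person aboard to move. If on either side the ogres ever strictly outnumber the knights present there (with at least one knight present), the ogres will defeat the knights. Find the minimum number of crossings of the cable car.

11

Counting alone: each trip to the upper station takes at most 3 across and each return brings at least 1 back, so after t trips out (and t−1 returns) at most 3t − (t−1) of the 10 are across; that first reaches 10 at t = 5, so at least 9 crossings are needed.
The safety rule pushes this higher. Following every safe sequence of crossings, the most of the 10 that can be at the upper station as the cable car arrives there on crossing 9 is 9 — never all 10.
So no plan with fewer than 11 crossings exists, and this one achieves 11:
1. 2 ogres → the upper station.  (the lower station: 5K 3O; the upper station: 0K 2O)
2. 1 ogre ← the lower station.  (the lower station: 5K 4O; the upper station: 0K 1O)
3. 3 ogres → the upper station.  (the lower station: 5K 1O; the upper station: 0K 4O)
4. 1 ogre ← the lower station.  (the lower station: 5K 2O; the upper station: 0K 3O)
5. 3 knights → the upper station.  (the lower station: 2K 2O; the upper station: 3K 3O)
6. 1 knight and 1 ogre ← the lower station.  (the lower station: 3K 3O; the upper station: 2K 2O)
7. 3 knights → the upper station.  (the lower station: 0K 3O; the upper station: 5K 2O)
8. 1 ogre ← the lower station.  (the lower station: 0K 4O; the upper station: 5K 1O)
9. 2 ogres → the upper station.  (the lower station: 0K 2O; the upper station: 5K 3O)
10. 1 ogre ← the lower station.  (the lower station: 0K 3O; the upper station: 5K 2O)
11. 3 ogres → the upper station.  (the lower station: 0K 0O; the upper station: 5K 5O)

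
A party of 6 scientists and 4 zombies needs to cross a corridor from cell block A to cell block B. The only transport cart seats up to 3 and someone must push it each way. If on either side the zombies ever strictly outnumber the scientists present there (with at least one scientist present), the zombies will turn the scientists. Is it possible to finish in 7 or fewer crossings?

No

Counting alone: each trip to cell block B takes at most 3 across and each return brings at least 1 back, so after t trips out (and t−1 returns) at most 3t − (t−1) of the 10 are across; that first reaches 10 at t = 5, so at least 9 crossings are needed.
Since 7 < 9, 7 crossings cannot be enough. (The shortest complete plan in fact takes 9:)
1. 2 zombies → cell block B.  (cell block A: 6S 2Z; cell block B: 0S 2Z)
2. 1 zombie ← cell block A.  (cell block A: 6S 3Z; cell block B: 0S 1Z)
3. 3 zombies → cell block B.  (cell block A: 6S 0Z; cell block B: 0S 4Z)
4. 1 zombie ← cell block A.  (cell block A: 6S 1Z; cell block B: 0S 3Z)
5. 3 scientists → cell block B.  (cell block A: 3S 1Z; cell block B: 3S 3Z)
6. 1 zombie ← cell block A.  (cell block A: 3S 2Z; cell block B: 3S 2Z)
7. 1 scientist and 2 zombies → cell block B.  (cell block A: 2S 0Z; cell block B: 4S 4Z)
8. 1 zombie ← cell block A.  (cell block A: 2S 1Z; cell block B: 4S 3Z)
9. 2 scientists and 1 zombie → cell block B.  (cell block A: 0S 0Z; cell block B: 6S 4Z)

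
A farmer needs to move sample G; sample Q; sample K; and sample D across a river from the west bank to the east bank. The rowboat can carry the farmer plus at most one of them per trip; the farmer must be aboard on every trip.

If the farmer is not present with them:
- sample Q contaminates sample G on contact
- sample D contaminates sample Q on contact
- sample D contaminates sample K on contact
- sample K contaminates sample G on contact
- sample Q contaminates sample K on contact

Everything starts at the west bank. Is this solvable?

Whatever the first load, the items left behind include a forbidden pair without the farmer. No opening move is safe, so no plan exists.

No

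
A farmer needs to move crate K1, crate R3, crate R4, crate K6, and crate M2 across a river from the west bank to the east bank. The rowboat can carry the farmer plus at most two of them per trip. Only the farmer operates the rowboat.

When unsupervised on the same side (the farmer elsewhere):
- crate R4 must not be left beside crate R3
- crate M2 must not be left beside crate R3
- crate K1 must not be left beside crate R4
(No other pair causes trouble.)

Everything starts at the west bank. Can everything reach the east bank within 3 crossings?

No

Counting alone: the farmer can take at most 2 across per trip to the east bank, so moving all 5 needs at least 3 loaded trips out, with a return between consecutive ones — at least 5 crossings.
Since 3 < 5, 3 crossings cannot be enough. (The shortest complete plan in fact takes 5:)
1. Farmer goes to the east bank with crate K1 and crate R3.
2. Farmer goes back to the west bank alone.
3. Farmer goes to the east bank with crate K6.
4. Farmer goes back to the west bank alone.
5. Farmer goes to the east bank with crate M2 and crate R4.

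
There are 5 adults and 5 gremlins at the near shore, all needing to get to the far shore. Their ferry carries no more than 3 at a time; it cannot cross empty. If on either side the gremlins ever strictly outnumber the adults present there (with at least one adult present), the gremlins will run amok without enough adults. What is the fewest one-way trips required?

11

Counting alone: each trip to the far shore takes at most 3 across and each return brings at least 1 back, so after t trips out (and t−1 returns) at most 3t − (t−1) of the 10 are across; that first reaches 10 at t = 5, so at least 9 crossings are needed.
The safety rule pushes this higher. Following every safe sequence of crossings, the most of the 10 that can be at the far shore as the ferry arrives there on crossing 9 is 9 — never all 10.
So no plan with fewer than 11 crossings exists, and this one achieves 11:
1. 2 gremlins → the far shore.  (the near shore: 5A 3G; the far shore: 0A 2G)
2. 1 gremlin ← the near shore.  (the near shore: 5A 4G; the far shore: 0A 1G)
3. 3 gremlins → the far shore.  (the near shore: 5A 1G; the far shore: 0A 4G)
4. 1 gremlin ← the near shore.  (the near shore: 5A 2G; the far shore: 0A 3G)
5. 3 adults → the far shore.  (the near shore: 2A 2G; the far shore: 3A 3G)
6. 1 adult and 1 gremlin ← the near shore.  (the near shore: 3A 3G; the far shore: 2A 2G)
7. 3 adults → the far shore.  (the near shore: 0A 3G; the far shore: 5A 2G)
8. 1 gremlin ← the near shore.  (the near shore: 0A 4G; the far shore: 5A 1G)
9. 2 gremlins → the far shore.  (the near shore: 0A 2G; the far shore: 5A 3G)
10. 1 gremlin ← the near shore.  (the near shore: 0A 3G; the far shore: 5A 2G)
11. 3 gremlins → the far shore.  (the near shore: 0A 0G; the far shore: 5A 5G)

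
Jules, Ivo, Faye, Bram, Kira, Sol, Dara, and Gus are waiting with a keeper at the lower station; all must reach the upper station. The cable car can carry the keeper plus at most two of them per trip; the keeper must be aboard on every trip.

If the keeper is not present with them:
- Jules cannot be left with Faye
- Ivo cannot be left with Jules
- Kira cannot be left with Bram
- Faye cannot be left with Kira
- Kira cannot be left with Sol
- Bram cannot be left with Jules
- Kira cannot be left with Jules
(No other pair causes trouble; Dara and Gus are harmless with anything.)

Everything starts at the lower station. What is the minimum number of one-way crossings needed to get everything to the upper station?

13

Counting alone: the keeper can take at most 2 across per trip to the upper station, so moving all 8 needs at least 4 loaded trips out, with a return between consecutive ones — at least 7 crossings.
The safety rule pushes this higher. Following every safe sequence of crossings, the most of the 8 that can be at the upper station as the cable car arrives there on crossings 7, 9, 11 is 5, 6, 7 respectively — never all 8.
So no plan with fewer than 13 crossings exists, and this one achieves 13:
1. Keeper goes to the upper station with Jules and Kira.  [the lower station: Bram, Dara, Faye, Gus, Ivo, Sol | the upper station: Jules, Kira]
2. Keeper goes back to the lower station with Jules.  [the lower station: Bram, Dara, Faye, Gus, Ivo, Jules, Sol | the upper station: Kira]
3. Keeper goes to the upper station with Ivo and Jules.  [the lower station: Bram, Dara, Faye, Gus, Sol | the upper station: Ivo, Jules, Kira]
4. Keeper goes back to the lower station with Jules.  [the lower station: Bram, Dara, Faye, Gus, Jules, Sol | the upper station: Ivo, Kira]
5. Keeper goes to the upper station with Dara and Jules.  [the lower station: Bram, Faye, Gus, Sol | the upper station: Dara, Ivo, Jules, Kira]
6. Keeper goes back to the lower station with Jules.  [the lower station: Bram, Faye, Gus, Jules, Sol | the upper station: Dara, Ivo, Kira]
7. Keeper goes to the upper station with Gus and Jules.  [the lower station: Bram, Faye, Sol | the upper station: Dara, Gus, Ivo, Jules, Kira]
8. Keeper goes back to the lower station with Jules.  [the lower station: Bram, Faye, Jules, Sol | the upper station: Dara, Gus, Ivo, Kira]
9. Keeper goes to the upper station with Bram and Faye.  [the lower station: Jules, Sol | the upper station: Bram, Dara, Faye, Gus, Ivo, Kira]
10. Keeper goes back to the lower station with Kira.  [the lower station: Jules, Kira, Sol | the upper station: Bram, Dara, Faye, Gus, Ivo]
11. Keeper goes to the upper station with Jules and Sol.  [the lower station: Kira | the upper station: Bram, Dara, Faye, Gus, Ivo, Jules, Sol]
12. Keeper goes back to the lower station with Jules.  [the lower station: Jules, Kira | the upper station: Bram, Dara, Faye, Gus, Ivo, Sol]
13. Keeper goes to the upper station with Jules and Kira.  [the lower station: — | the upper station: Bram, Dara, Faye, Gus, Ivo, Jules, Kira, Sol]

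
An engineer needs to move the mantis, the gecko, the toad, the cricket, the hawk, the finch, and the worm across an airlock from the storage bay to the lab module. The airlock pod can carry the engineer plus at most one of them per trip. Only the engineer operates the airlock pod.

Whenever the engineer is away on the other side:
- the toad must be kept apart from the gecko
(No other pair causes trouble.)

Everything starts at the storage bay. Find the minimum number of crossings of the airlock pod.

13

Counting alone: the engineer can take at most 1 across per trip to the lab module, so moving all 7 needs at least 7 loaded trips out, with a return between consecutive ones — at least 13 crossings.
The plan below uses exactly 13 crossings, so it is optimal:
1. Engineer goes to the lab module with the gecko.
2. Engineer goes back to the storage bay alone.
3. Engineer goes to the lab module with the mantis.
4. Engineer goes back to the storage bay alone.
5. Engineer goes to the lab module with the cricket.
6. Engineer goes back to the storage bay alone.
7. Engineer goes to the lab module with the hawk.
8. Engineer goes back to the storage bay alone.
9. Engineer goes to the lab module with the finch.
10. Engineer goes back to the storage bay alone.
11. Engineer goes to the lab module with the worm.
12. Engineer goes back to the storage bay alone.
13. Engineer goes to the lab module with the toad.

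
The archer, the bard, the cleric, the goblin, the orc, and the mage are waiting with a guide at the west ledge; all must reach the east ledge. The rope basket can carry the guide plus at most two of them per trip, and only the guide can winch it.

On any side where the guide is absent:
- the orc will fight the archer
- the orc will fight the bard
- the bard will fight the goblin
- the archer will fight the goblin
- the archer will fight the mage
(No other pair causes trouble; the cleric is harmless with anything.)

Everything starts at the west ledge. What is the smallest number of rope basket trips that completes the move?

7

Counting alone: the guide can take at most 2 across per trip to the east ledge, so moving all 6 needs at least 3 loaded trips out, with a return between consecutive ones — at least 5 crossings.
The safety rule pushes this higher. Following every safe sequence of crossings, the most of the 6 that can be at the east ledge as the rope basket arrives there on crossing 5 is 5 — never all 6.
So no plan with fewer than 7 crossings exists, and this one achieves 7:
1. Guide goes to the east ledge with the archer and the bard.  [the west ledge: the cleric, the goblin, the mage, the orc | the east ledge: the archer, the bard]
2. Guide goes back to the west ledge alone.  [the west ledge: the cleric, the goblin, the mage, the orc | the east ledge: the archer, the bard]
3. Guide goes to the east ledge with the cleric and the goblin.  [the west ledge: the mage, the orc | the east ledge: the archer, the bard, the cleric, the goblin]
4. Guide goes back to the west ledge with the archer and the bard.  [the west ledge: the archer, the bard, the mage, the orc | the east ledge: the cleric, the goblin]
5. Guide goes to the east ledge with the mage and the orc.  [the west ledge: the archer, the bard | the east ledge: the cleric, the goblin, the mage, the orc]
6. Guide goes back to the west ledge alone.  [the west ledge: the archer, the bard | the east ledge: the cleric, the goblin, the mage, the orc]
7. Guide goes to the east ledge with the archer and the bard.  [the west ledge: — | the east ledge: the archer, the bard, the cleric, the goblin, the mage, the orc]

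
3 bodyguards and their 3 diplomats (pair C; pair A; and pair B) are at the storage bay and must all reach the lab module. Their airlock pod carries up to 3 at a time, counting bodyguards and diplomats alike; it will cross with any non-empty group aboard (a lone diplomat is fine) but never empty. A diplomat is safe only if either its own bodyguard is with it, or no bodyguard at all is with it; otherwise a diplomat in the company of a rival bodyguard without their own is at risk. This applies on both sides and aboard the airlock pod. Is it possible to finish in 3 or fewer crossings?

No

Counting alone: each trip to the lab module takes at most 3 across and each return brings at least 1 back, so after t trips out (and t−1 returns) at most 3t − (t−1) of the 6 are across; that first reaches 6 at t = 3, so at least 5 crossings are needed.
Since 3 < 5, 3 crossings cannot be enough. (The shortest complete plan in fact takes 5:)
1. bodyguard C and diplomat C cross → the lab module.
2. bodyguard C crosses ← the storage bay.
3. bodyguard A, bodyguard B, and bodyguard C cross → the lab module.
4. diplomat C crosses ← the storage bay.
5. diplomat A, diplomat B, and diplomat C cross → the lab module.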